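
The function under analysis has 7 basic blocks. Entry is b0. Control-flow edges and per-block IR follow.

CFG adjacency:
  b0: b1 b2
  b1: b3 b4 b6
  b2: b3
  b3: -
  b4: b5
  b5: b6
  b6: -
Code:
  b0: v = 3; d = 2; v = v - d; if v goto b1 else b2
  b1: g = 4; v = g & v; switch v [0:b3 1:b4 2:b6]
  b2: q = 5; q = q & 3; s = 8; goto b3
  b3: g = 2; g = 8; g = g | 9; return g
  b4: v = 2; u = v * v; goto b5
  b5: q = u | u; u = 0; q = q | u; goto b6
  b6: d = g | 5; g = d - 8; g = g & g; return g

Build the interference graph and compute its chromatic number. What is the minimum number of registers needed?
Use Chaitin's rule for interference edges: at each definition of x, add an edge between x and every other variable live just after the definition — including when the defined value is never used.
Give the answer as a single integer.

Answer: 3

Analysis:
Per-block:
  b0 def {d,v} use ∅
  b1 def {g,v} use {v}
  b2 def {q,s} use ∅
  b3 def {g} use ∅
  b4 def {u,v} use ∅
  b5 def {q,u} use {u}
  b6 def {d,g} use {g}

Backward fixpoint:
  b0 li=∅ lo={v}
  b1 li={v} lo={g}
  b2 li=∅ lo=∅
  b3 li=∅ lo=∅
  b4 li={g} lo={g,u}
  b5 li={g,u} lo={g}
  b6 li={g} lo=∅

Interference:
  d — {v}
  g — {q,u,v}
  q — {g,u}
  s — ∅
  u — {g,q}
  v — {d,g}

Chromatic number:
  lower bound: {g,q,u} mutually conflict ⇒ χ ≥ 3
  3-colouring: c0={d,g,s}  c1={q,v}  c2={u}
  χ = 3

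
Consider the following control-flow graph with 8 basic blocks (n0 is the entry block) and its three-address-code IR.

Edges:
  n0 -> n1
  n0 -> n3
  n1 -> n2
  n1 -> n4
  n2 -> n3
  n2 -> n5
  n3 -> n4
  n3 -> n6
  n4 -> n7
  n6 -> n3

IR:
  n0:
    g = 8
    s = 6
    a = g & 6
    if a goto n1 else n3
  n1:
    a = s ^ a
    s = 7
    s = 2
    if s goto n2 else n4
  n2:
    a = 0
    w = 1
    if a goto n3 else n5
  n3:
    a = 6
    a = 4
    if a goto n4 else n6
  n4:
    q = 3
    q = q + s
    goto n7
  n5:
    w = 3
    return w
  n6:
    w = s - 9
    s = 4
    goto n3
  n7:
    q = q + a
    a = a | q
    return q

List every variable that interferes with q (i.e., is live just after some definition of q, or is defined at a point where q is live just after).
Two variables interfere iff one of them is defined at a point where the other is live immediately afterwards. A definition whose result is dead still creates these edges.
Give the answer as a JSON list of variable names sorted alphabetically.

Answer: ["a", "s"]

Working:
Per-block:
  n0: {a,g,s} / ∅
  n1: {a,s} / {a,s}
  n2: {a,w} / ∅
  n3: {a} / ∅
  n4: {q} / {s}
  n5: {w} / ∅
  n6: {s,w} / {s}
  n7: {a,q} / {a,q}

Backward fixpoint:
  n0 li=∅ lo={a,s}
  n1 li={a,s} lo={a,s}
  n2 li={s} lo={s}
  n3 li={s} lo={a,s}
  n4 li={a,s} lo={a,q}
  n5 li=∅ lo=∅
  n6 li={s} lo={s}
  n7 li={a,q} lo=∅

Conflict graph:
  a↔{q,s,w}
  g↔{s}
  q↔{a,s}
  s↔{a,g,q,w}
  w↔{a,s}

N(q) = ["a", "s"]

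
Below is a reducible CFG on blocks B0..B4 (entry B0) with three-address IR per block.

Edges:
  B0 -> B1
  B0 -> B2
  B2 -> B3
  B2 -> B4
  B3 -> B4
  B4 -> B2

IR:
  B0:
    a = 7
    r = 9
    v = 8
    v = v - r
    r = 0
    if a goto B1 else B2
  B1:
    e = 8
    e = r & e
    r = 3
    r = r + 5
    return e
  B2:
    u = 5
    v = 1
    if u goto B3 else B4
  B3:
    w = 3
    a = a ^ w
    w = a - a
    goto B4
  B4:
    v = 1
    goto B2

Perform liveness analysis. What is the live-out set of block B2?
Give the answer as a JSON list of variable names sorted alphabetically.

Block summaries:
  B0 def {a,r,v} use ∅
  B1 def {e,r} use {r}
  B2 def {u,v} use ∅
  B3 def {a,w} use {a}
  B4 def {v} use ∅

Live sets:
  B0 li=∅ lo={a,r}
  B1 li={r} lo=∅
  B2 li={a} lo={a}
  B3 li={a} lo={a}
  B4 li={a} lo={a}

live-out(B2) = ["a"]

Answer: ["a"]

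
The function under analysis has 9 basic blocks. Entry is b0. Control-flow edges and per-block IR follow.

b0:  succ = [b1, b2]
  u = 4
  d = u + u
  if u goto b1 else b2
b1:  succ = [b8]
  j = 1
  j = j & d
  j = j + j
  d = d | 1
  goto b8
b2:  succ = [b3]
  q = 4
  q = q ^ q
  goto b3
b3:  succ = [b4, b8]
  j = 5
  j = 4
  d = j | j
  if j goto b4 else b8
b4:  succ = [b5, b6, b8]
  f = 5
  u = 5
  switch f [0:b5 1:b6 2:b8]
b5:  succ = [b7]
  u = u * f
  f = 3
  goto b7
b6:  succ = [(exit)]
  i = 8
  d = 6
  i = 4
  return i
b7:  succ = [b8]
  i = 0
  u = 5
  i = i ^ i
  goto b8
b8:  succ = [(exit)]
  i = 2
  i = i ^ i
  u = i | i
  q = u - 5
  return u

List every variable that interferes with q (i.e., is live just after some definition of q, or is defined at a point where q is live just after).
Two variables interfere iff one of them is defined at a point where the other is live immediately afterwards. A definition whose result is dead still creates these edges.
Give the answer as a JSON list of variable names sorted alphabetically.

Per-block:
  b0 def {d,u} use ∅
  b1 def {d,j} use {d}
  b2 def {q} use ∅
  b3 def {d,j} use ∅
  b4 def {f,u} use ∅
  b5 def {f,u} use {f,u}
  b6 def {d,i} use ∅
  b7 def {i,u} use ∅
  b8 def {i,q,u} use ∅

Liveness:
  b0 li=∅ lo={d}
  b1 li={d} lo=∅
  b2 li=∅ lo=∅
  b3 li=∅ lo=∅
  b4 li=∅ lo={f,u}
  b5 li={f,u} lo=∅
  b6 li=∅ lo=∅
  b7 li=∅ lo=∅
  b8 li=∅ lo=∅

Conflict graph:
  d: {j,u}
  f: {u}
  i: {u}
  j: {d}
  q: {u}
  u: {d,f,i,q}

N(q) = ["u"]

Answer: ["u"]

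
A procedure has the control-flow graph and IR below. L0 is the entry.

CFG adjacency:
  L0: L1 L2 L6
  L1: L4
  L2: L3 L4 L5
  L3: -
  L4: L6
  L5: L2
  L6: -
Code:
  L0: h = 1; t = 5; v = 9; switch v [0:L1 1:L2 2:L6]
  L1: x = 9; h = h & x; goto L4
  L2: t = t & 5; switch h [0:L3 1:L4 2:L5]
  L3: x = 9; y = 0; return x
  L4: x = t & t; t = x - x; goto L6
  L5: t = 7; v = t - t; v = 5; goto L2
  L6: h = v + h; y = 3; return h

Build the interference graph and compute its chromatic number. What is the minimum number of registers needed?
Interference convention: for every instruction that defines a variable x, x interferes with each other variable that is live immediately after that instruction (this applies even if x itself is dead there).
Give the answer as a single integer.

def/use:
  L0 def {h,t,v} use ∅
  L1 def {h,x} use {h}
  L2 def {t} use {h,t}
  L3 def {x,y} use ∅
  L4 def {t,x} use {t}
  L5 def {t,v} use ∅
  L6 def {h,y} use {h,v}

Backward fixpoint:
  L0: in=∅ out={h,t,v}
  L1: in={h,t,v} out={h,t,v}
  L2: in={h,t,v} out={h,t,v}
  L3: in=∅ out=∅
  L4: in={h,t,v} out={h,v}
  L5: in={h} out={h,t,v}
  L6: in={h,v} out=∅

Interfere edges:
  h: {t,v,x,y}
  t: {h,v,x}
  v: {h,t,x}
  x: {h,t,v,y}
  y: {h,x}

Chromatic number:
  clique {h,t,v,x} ⇒ need ≥ 4
  4-colouring: c0={h}  c1={x}  c2={t,y}  c3={v}
  χ = 4

Answer: 4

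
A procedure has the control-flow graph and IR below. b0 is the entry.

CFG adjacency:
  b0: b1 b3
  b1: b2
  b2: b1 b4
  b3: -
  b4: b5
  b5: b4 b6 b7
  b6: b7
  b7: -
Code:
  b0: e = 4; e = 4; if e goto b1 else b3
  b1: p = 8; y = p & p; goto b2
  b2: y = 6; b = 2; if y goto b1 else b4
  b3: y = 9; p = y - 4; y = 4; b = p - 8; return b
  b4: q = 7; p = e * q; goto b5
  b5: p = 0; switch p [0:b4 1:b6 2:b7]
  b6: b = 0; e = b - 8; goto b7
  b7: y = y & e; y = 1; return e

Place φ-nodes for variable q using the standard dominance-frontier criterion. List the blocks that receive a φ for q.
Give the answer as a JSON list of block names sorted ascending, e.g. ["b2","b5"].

idom tree: b1←b0 b2←b1 b3←b0 b4←b2 b5←b4 b6←b5 b7←b5
Dom at joins:
  b1: preds {b0,b2}: {b0} ∩ {b0,b1,b2} = {b0}; idom=b0
  b4: preds {b2,b5}: {b0,b1,b2} ∩ {b0,b1,b2,b4,b5} = {b0,b1,b2}; idom=b2
  b7: preds {b5,b6}: {b0,b1,b2,b4,b5} ∩ {b0,b1,b2,b4,b5,b6} = {b0,b1,b2,b4,b5}; idom=b5

Frontier:
  join b1 pred b0: · stop@b0
  join b1 pred b2: b2→b1 stop@b0
  join b4 pred b2: · stop@b2
  join b4 pred b5: b5→b4 stop@b2
  join b7 pred b5: · stop@b5
  join b7 pred b6: b6 stop@b5
  b0: DF=∅
  b1: DF={b1}
  b2: DF={b1}
  b3: DF=∅
  b4: DF={b4}
  b5: DF={b4}
  b6: DF={b7}
  b7: DF=∅

φ for q: defs {b4}
  DF⁺ = {b4}

Answer: ["b4"]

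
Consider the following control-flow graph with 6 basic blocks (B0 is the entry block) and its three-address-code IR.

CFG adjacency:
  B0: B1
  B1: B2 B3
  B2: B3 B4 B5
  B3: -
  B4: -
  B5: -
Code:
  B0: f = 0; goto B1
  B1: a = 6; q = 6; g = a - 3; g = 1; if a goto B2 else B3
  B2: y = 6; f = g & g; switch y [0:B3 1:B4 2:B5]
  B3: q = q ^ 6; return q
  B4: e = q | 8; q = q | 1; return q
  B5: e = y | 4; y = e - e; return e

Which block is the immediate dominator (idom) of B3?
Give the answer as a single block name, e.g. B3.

Answer: B1

Analysis:
idom tree: B1←B0 B2←B1 B3←B1 B4←B2 B5←B2
Dom at joins:
  B3: preds {B1,B2}: {B0,B1} ∩ {B0,B1,B2} = {B0,B1}; idom=B1

idom(B3) = B1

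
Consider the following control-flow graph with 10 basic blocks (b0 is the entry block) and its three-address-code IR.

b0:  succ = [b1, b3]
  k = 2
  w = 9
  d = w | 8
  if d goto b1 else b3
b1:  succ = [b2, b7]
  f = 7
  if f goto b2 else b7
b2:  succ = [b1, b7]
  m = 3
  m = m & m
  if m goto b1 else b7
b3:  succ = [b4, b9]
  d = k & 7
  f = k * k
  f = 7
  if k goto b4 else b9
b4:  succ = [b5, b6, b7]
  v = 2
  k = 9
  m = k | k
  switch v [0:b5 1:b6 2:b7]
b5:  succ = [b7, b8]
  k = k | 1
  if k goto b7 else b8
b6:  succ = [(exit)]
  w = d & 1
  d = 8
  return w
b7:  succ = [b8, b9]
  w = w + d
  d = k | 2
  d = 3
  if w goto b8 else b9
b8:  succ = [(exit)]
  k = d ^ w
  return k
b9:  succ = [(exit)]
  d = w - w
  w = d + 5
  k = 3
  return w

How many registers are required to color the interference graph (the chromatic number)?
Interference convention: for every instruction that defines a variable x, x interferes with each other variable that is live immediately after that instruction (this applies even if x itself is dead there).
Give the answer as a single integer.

Answer: 5

Derivation:
def/use:
  b0 def {d,k,w} use ∅
  b1 def {f} use ∅
  b2 def {m} use ∅
  b3 def {d,f} use {k}
  b4 def {k,m,v} use ∅
  b5 def {k} use {k}
  b6 def {d,w} use {d}
  b7 def {d,w} use {d,k,w}
  b8 def {k} use {d,w}
  b9 def {d,k,w} use {w}

Liveness:
  b0 li=∅ lo={d,k,w}
  b1 li={d,k,w} lo={d,k,w}
  b2 li={d,k,w} lo={d,k,w}
  b3 li={k,w} lo={d,w}
  b4 li={d,w} lo={d,k,w}
  b5 li={d,k,w} lo={d,k,w}
  b6 li={d} lo=∅
  b7 li={d,k,w} lo={d,w}
  b8 li={d,w} lo=∅
  b9 li={w} lo=∅

Interfere edges:
  d — {f,k,m,v,w}
  f — {d,k,w}
  k — {d,f,m,v,w}
  m — {d,k,v,w}
  v — {d,k,m,w}
  w — {d,f,k,m,v}

Registers:
  {d,k,m,v,w} pairwise interfere (5-clique) ⇒ χ ≥ 5
  5-colouring: R0={d}  R1={k}  R2={w}  R3={f,m}  R4={v}
  χ = 5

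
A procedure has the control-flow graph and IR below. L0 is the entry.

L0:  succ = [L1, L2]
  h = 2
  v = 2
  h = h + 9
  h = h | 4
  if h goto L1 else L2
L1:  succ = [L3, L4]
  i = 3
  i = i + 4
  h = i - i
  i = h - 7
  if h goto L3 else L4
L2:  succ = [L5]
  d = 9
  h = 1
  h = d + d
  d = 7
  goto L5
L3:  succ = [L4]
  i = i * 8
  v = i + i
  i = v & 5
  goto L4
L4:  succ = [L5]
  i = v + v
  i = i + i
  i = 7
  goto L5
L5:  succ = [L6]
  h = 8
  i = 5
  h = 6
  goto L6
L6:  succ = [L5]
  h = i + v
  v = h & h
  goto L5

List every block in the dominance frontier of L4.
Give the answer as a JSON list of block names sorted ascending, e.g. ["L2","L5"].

idom tree: L1←L0 L2←L0 L3←L1 L4←L1 L5←L0 L6←L5
Join-block Dom:
  L4: preds {L1,L3}: {L0,L1} ∩ {L0,L1,L3} = {L0,L1}; idom=L1
  L5: preds {L2,L4,L6}: {L0,L2} ∩ {L0,L1,L4} ∩ {L0,L5,L6} = {L0}; idom=L0

DF derivation:
  join L4 pred L1: · stop@L1
  join L4 pred L3: L3 stop@L1
  join L5 pred L2: L2 stop@L0
  join L5 pred L4: L4→L1 stop@L0
  join L5 pred L6: L6→L5 stop@L0
  DF(L0)=∅
  DF(L1)={L5}
  DF(L2)={L5}
  DF(L3)={L4}
  DF(L4)={L5}
  DF(L5)={L5}
  DF(L6)={L5}

DF(L4) = ["L5"]

Answer: ["L5"]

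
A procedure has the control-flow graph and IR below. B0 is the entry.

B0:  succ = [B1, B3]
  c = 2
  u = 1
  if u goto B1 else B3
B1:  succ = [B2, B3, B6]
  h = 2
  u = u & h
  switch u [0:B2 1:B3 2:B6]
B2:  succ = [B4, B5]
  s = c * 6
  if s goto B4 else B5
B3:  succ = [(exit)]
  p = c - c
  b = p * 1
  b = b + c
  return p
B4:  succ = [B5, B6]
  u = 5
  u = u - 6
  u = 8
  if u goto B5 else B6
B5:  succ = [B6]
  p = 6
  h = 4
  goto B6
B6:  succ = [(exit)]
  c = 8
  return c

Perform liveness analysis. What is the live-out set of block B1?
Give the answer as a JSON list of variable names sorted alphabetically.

Per-block:
  B0: def={c,u} ue=∅
  B1: def={h,u} ue={u}
  B2: def={s} ue={c}
  B3: def={b,p} ue={c}
  B4: def={u} ue=∅
  B5: def={h,p} ue=∅
  B6: def={c} ue=∅

Liveness:
  live B0: ∅→{c,u}
  live B1: {c,u}→{c}
  live B2: {c}→∅
  live B3: {c}→∅
  live B4: ∅→∅
  live B5: ∅→∅
  live B6: ∅→∅

live-out(B1) = ["c"]

Answer: ["c"]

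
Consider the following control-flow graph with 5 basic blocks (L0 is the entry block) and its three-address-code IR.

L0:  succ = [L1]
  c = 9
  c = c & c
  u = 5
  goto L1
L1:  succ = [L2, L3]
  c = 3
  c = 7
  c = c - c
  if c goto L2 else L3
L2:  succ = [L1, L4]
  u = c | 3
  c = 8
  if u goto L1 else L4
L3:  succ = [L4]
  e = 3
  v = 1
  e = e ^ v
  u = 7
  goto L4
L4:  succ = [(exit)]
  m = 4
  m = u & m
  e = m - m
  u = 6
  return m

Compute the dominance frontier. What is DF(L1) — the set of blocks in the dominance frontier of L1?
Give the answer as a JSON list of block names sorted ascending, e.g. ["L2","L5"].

idom tree: L1←L0 L2←L1 L3←L1 L4←L1
Dom∩ at merges:
  L1: preds {L0,L2}: {L0} ∩ {L0,L1,L2} = {L0}; idom=L0
  L4: preds {L2,L3}: {L0,L1,L2} ∩ {L0,L1,L3} = {L0,L1}; idom=L1

Frontier:
  join L1 pred L0: · stop@L0
  join L1 pred L2: L2→L1 stop@L0
  join L4 pred L2: L2 stop@L1
  join L4 pred L3: L3 stop@L1
  L0: DF=∅
  L1: DF={L1}
  L2: DF={L1,L4}
  L3: DF={L4}
  L4: DF=∅

DF(L1) = ["L1"]

Answer: ["L1"]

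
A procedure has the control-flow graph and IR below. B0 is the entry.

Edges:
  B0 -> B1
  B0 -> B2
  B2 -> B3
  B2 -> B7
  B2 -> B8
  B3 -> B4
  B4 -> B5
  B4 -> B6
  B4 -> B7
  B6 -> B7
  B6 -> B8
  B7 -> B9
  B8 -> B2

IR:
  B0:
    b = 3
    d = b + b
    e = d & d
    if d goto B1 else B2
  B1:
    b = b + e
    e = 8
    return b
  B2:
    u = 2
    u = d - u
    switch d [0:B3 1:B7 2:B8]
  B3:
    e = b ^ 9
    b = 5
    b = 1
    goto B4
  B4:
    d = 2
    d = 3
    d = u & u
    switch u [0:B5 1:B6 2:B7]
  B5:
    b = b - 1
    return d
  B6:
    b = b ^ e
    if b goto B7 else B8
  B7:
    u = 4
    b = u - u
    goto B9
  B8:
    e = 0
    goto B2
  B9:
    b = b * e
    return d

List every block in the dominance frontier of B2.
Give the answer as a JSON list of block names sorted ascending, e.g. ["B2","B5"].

idom tree: B1←B0 B2←B0 B3←B2 B4←B3 B5←B4 B6←B4 B7←B2 B8←B2 B9←B7
Join-block Dom:
  B2: preds {B0,B8}: {B0} ∩ {B0,B2,B8} = {B0}; idom=B0
  B7: preds {B2,B4,B6}: {B0,B2} ∩ {B0,B2,B3,B4} ∩ {B0,B2,B3,B4,B6} = {B0,B2}; idom=B2
  B8: preds {B2,B6}: {B0,B2} ∩ {B0,B2,B3,B4,B6} = {B0,B2}; idom=B2

Frontier:
  B2←B0: walk · to B0
  B2←B8: walk B8→B2 to B0
  B7←B2: walk · to B2
  B7←B4: walk B4→B3 to B2
  B7←B6: walk B6→B4→B3 to B2
  B8←B2: walk · to B2
  B8←B6: walk B6→B4→B3 to B2
  DF(B0)=∅
  DF(B1)=∅
  DF(B2)={B2}
  DF(B3)={B7,B8}
  DF(B4)={B7,B8}
  DF(B5)=∅
  DF(B6)={B7,B8}
  DF(B7)=∅
  DF(B8)={B2}
  DF(B9)=∅

DF(B2) = ["B2"]

Answer: ["B2"]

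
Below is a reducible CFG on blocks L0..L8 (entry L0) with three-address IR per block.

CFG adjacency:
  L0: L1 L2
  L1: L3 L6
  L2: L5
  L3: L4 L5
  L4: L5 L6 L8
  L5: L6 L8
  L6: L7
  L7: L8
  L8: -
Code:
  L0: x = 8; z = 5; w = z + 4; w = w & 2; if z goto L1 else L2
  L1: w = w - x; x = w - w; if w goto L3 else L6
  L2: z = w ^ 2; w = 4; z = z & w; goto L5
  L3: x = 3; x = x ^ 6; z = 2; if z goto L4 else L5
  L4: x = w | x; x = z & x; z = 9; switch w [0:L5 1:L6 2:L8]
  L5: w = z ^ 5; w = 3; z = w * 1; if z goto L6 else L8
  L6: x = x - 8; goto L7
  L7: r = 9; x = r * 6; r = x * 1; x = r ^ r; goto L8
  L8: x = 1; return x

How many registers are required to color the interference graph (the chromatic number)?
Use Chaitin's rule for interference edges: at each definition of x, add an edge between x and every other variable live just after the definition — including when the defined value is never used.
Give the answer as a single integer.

Per-block:
  L0: {w,x,z} / ∅
  L1: {w,x} / {w,x}
  L2: {w,z} / {w}
  L3: {x,z} / ∅
  L4: {x,z} / {w,x,z}
  L5: {w,z} / {z}
  L6: {x} / {x}
  L7: {r,x} / ∅
  L8: {x} / ∅

Liveness:
  L0: in=∅ out={w,x}
  L1: in={w,x} out={w,x}
  L2: in={w,x} out={x,z}
  L3: in={w} out={w,x,z}
  L4: in={w,x,z} out={x,z}
  L5: in={x,z} out={x}
  L6: in={x} out=∅
  L7: in=∅ out=∅
  L8: in=∅ out=∅

Interfere edges:
  r↔∅
  w↔{x,z}
  x↔{w,z}
  z↔{w,x}

Colouring:
  {w,x,z} pairwise interfere (3-clique) ⇒ χ ≥ 3
  assign r→c0 w→c0 x→c1 z→c2 — no edge inside a register ⇒ χ ≤ 3
  χ = 3

Answer: 3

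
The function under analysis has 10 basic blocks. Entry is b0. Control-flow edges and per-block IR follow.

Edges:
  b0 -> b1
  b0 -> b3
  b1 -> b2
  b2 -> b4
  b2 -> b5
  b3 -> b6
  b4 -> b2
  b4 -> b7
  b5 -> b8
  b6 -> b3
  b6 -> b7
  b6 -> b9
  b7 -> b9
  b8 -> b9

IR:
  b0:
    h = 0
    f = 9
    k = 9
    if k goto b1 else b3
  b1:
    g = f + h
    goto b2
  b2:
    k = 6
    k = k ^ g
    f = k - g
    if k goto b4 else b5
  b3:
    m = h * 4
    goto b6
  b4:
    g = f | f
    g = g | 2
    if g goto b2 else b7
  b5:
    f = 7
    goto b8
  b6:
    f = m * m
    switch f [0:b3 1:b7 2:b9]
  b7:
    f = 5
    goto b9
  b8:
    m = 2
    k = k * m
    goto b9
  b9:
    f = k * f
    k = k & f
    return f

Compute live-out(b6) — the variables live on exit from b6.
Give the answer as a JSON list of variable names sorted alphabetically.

Answer: ["f", "h", "k"]

Analysis:
Per-block:
  b0: def={f,h,k} ue=∅
  b1: def={g} ue={f,h}
  b2: def={f,k} ue={g}
  b3: def={m} ue={h}
  b4: def={g} ue={f}
  b5: def={f} ue=∅
  b6: def={f} ue={m}
  b7: def={f} ue=∅
  b8: def={k,m} ue={k}
  b9: def={f,k} ue={f,k}

Liveness:
  b0 li=∅ lo={f,h,k}
  b1 li={f,h} lo={g}
  b2 li={g} lo={f,k}
  b3 li={h,k} lo={h,k,m}
  b4 li={f,k} lo={g,k}
  b5 li={k} lo={f,k}
  b6 li={h,k,m} lo={f,h,k}
  b7 li={k} lo={f,k}
  b8 li={f,k} lo={f,k}
  b9 li={f,k} lo=∅

live-out(b6) = ["f", "h", "k"]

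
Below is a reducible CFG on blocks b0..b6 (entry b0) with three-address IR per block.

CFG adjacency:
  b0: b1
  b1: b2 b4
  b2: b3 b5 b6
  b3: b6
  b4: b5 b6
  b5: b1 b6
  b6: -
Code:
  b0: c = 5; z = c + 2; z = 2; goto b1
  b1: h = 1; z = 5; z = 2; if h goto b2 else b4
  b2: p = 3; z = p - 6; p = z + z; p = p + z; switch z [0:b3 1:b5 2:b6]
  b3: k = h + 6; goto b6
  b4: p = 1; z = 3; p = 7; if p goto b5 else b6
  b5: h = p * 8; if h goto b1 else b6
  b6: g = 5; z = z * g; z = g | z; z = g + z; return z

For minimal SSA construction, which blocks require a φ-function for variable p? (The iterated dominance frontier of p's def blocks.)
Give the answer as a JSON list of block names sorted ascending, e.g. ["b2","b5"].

idom tree: b1←b0 b2←b1 b3←b2 b4←b1 b5←b1 b6←b1
Dom at joins:
  b1: preds {b0,b5}: {b0} ∩ {b0,b1,b5} = {b0}; idom=b0
  b5: preds {b2,b4}: {b0,b1,b2} ∩ {b0,b1,b4} = {b0,b1}; idom=b1
  b6: preds {b2,b3,b4,b5}: {b0,b1,b2} ∩ {b0,b1,b2,b3} ∩ {b0,b1,b4} ∩ {b0,b1,b5} = {b0,b1}; idom=b1

DF derivation:
  b1←b0: walk · to b0
  b1←b5: walk b5→b1 to b0
  b5←b2: walk b2 to b1
  b5←b4: walk b4 to b1
  b6←b2: walk b2 to b1
  b6←b3: walk b3→b2 to b1
  b6←b4: walk b4 to b1
  b6←b5: walk b5 to b1
  DF(b0)=∅
  DF(b1)={b1}
  DF(b2)={b5,b6}
  DF(b3)={b6}
  DF(b4)={b5,b6}
  DF(b5)={b1,b6}
  DF(b6)=∅

φ for p: defs {b2,b4}
  DF⁺ = {b1,b5,b6}

Answer: ["b1", "b5", "b6"]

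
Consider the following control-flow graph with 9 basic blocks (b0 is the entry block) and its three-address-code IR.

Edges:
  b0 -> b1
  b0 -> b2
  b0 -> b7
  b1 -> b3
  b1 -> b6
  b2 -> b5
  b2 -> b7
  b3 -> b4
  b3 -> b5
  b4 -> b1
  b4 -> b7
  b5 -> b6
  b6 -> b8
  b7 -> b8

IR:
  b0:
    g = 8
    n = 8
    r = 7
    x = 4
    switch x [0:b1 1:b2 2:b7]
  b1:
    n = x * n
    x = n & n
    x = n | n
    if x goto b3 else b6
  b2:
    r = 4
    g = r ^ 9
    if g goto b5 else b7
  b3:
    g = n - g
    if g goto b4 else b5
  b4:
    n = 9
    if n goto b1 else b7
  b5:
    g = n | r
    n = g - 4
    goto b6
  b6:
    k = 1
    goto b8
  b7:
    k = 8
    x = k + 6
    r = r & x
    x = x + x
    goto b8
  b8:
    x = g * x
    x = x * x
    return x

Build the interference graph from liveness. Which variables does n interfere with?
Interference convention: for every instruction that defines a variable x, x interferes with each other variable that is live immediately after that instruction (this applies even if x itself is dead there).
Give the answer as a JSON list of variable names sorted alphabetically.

def/use:
  b0: def={g,n,r,x} ue=∅
  b1: def={n,x} ue={n,x}
  b2: def={g,r} ue=∅
  b3: def={g} ue={g,n}
  b4: def={n} ue=∅
  b5: def={g,n} ue={n,r}
  b6: def={k} ue=∅
  b7: def={k,r,x} ue={r}
  b8: def={x} ue={g,x}

Live sets:
  b0: in=∅ out={g,n,r,x}
  b1: in={g,n,r,x} out={g,n,r,x}
  b2: in={n,x} out={g,n,r,x}
  b3: in={g,n,r,x} out={g,n,r,x}
  b4: in={g,r,x} out={g,n,r,x}
  b5: in={n,r,x} out={g,x}
  b6: in={g,x} out={g,x}
  b7: in={g,r} out={g,x}
  b8: in={g,x} out=∅

Conflict graph:
  g — {k,n,r,x}
  k — {g,r,x}
  n — {g,r,x}
  r — {g,k,n,x}
  x — {g,k,n,r}

N(n) = ["g", "r", "x"]

Answer: ["g", "r", "x"]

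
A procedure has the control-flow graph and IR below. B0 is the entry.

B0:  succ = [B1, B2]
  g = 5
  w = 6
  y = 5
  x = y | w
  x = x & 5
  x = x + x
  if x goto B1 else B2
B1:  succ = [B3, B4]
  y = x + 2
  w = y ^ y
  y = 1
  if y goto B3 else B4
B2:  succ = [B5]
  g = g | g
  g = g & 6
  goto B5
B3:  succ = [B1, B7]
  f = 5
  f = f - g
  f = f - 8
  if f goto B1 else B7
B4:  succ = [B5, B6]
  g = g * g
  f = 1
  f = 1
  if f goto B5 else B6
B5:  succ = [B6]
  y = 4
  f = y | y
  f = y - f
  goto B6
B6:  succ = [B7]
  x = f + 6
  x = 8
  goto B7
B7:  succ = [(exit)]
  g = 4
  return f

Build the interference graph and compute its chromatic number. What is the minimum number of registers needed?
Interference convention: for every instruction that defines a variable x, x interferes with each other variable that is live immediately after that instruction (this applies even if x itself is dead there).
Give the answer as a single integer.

Block summaries:
  B0 def {g,w,x,y} use ∅
  B1 def {w,y} use {x}
  B2 def {g} use {g}
  B3 def {f} use {g}
  B4 def {f,g} use {g}
  B5 def {f,y} use ∅
  B6 def {x} use {f}
  B7 def {g} use {f}

Backward fixpoint:
  live B0: ∅→{g,x}
  live B1: {g,x}→{g,x}
  live B2: {g}→∅
  live B3: {g,x}→{f,g,x}
  live B4: {g}→{f}
  live B5: ∅→{f}
  live B6: {f}→{f}
  live B7: {f}→∅

Conflict graph:
  f: {g,x,y}
  g: {f,w,x,y}
  w: {g,x,y}
  x: {f,g,w,y}
  y: {f,g,w,x}

Chromatic number:
  clique {f,g,x,y} ⇒ need ≥ 4
  assign f→r3 g→r0 w→r3 x→r1 y→r2 — no edge inside a register ⇒ χ ≤ 4
  χ = 4

Answer: 4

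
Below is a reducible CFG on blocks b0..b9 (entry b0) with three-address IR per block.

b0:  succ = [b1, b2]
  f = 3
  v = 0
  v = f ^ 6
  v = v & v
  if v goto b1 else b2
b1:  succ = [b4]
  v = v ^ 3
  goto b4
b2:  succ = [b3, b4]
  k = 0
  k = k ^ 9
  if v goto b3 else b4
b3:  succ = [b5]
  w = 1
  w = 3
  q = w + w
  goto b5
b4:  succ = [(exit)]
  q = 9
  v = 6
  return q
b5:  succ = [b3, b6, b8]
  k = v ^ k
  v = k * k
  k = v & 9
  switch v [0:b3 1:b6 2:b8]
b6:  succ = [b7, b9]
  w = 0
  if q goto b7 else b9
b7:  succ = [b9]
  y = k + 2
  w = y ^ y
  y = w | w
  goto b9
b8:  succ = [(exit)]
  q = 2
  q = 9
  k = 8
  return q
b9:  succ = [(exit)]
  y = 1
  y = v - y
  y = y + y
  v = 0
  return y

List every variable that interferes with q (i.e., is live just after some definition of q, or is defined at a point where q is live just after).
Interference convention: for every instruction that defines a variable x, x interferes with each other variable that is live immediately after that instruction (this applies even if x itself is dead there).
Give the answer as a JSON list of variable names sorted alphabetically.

def/use:
  b0: {f,v} / ∅
  b1: {v} / {v}
  b2: {k} / {v}
  b3: {q,w} / ∅
  b4: {q,v} / ∅
  b5: {k,v} / {k,v}
  b6: {w} / {q}
  b7: {w,y} / {k}
  b8: {k,q} / ∅
  b9: {v,y} / {v}

Live sets:
  b0 li=∅ lo={v}
  b1 li={v} lo=∅
  b2 li={v} lo={k,v}
  b3 li={k,v} lo={k,q,v}
  b4 li=∅ lo=∅
  b5 li={k,q,v} lo={k,q,v}
  b6 li={k,q,v} lo={k,v}
  b7 li={k,v} lo={v}
  b8 li=∅ lo=∅
  b9 li={v} lo=∅

Interference:
  f: {v}
  k: {q,v,w}
  q: {k,v,w}
  v: {f,k,q,w,y}
  w: {k,q,v}
  y: {v}

N(q) = ["k", "v", "w"]

Answer: ["k", "v", "w"]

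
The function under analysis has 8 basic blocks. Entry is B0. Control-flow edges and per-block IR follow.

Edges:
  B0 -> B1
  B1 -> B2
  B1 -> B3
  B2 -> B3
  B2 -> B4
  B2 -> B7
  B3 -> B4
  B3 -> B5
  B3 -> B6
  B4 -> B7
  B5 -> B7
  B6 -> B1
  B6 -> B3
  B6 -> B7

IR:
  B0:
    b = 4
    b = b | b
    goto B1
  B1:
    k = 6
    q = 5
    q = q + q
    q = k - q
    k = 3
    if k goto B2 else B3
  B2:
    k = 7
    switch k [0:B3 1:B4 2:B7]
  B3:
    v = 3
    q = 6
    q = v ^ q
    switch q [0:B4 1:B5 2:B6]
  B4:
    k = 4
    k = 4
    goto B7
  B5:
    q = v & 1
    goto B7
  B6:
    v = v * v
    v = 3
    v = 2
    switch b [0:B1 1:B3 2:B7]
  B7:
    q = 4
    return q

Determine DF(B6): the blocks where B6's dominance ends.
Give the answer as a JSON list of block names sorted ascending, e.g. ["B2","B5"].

Answer: ["B1", "B3", "B7"]

Analysis:
idom tree: B1←B0 B2←B1 B3←B1 B4←B1 B5←B3 B6←B3 B7←B1
Join-block Dom:
  B1: preds {B0,B6}: {B0} ∩ {B0,B1,B3,B6} = {B0}; idom=B0
  B3: preds {B1,B2,B6}: {B0,B1} ∩ {B0,B1,B2} ∩ {B0,B1,B3,B6} = {B0,B1}; idom=B1
  B4: preds {B2,B3}: {B0,B1,B2} ∩ {B0,B1,B3} = {B0,B1}; idom=B1
  B7: preds {B2,B4,B5,B6}: {B0,B1,B2} ∩ {B0,B1,B4} ∩ {B0,B1,B3,B5} ∩ {B0,B1,B3,B6} = {B0,B1}; idom=B1

DF walk-up:
  B1←B0: walk · to B0
  B1←B6: walk B6→B3→B1 to B0
  B3←B1: walk · to B1
  B3←B2: walk B2 to B1
  B3←B6: walk B6→B3 to B1
  B4←B2: walk B2 to B1
  B4←B3: walk B3 to B1
  B7←B2: walk B2 to B1
  B7←B4: walk B4 to B1
  B7←B5: walk B5→B3 to B1
  B7←B6: walk B6→B3 to B1
  DF(B0)=∅
  DF(B1)={B1}
  DF(B2)={B3,B4,B7}
  DF(B3)={B1,B3,B4,B7}
  DF(B4)={B7}
  DF(B5)={B7}
  DF(B6)={B1,B3,B7}
  DF(B7)=∅

DF(B6) = ["B1", "B3", "B7"]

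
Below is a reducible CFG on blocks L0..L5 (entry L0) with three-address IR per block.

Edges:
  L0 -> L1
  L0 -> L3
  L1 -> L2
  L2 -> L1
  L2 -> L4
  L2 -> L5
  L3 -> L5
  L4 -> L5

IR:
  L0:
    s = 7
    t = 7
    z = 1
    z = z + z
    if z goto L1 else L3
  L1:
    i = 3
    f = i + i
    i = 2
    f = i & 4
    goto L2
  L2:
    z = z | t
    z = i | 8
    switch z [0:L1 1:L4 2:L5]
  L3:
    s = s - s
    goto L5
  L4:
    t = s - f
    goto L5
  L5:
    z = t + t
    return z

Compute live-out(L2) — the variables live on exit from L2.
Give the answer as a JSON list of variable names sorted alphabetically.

Answer: ["f", "s", "t", "z"]

Derivation:
Per-block:
  L0 def {s,t,z} use ∅
  L1 def {f,i} use ∅
  L2 def {z} use {i,t,z}
  L3 def {s} use {s}
  L4 def {t} use {f,s}
  L5 def {z} use {t}

Liveness:
  L0 li=∅ lo={s,t,z}
  L1 li={s,t,z} lo={f,i,s,t,z}
  L2 li={f,i,s,t,z} lo={f,s,t,z}
  L3 li={s,t} lo={t}
  L4 li={f,s} lo={t}
  L5 li={t} lo=∅

live-out(L2) = ["f", "s", "t", "z"]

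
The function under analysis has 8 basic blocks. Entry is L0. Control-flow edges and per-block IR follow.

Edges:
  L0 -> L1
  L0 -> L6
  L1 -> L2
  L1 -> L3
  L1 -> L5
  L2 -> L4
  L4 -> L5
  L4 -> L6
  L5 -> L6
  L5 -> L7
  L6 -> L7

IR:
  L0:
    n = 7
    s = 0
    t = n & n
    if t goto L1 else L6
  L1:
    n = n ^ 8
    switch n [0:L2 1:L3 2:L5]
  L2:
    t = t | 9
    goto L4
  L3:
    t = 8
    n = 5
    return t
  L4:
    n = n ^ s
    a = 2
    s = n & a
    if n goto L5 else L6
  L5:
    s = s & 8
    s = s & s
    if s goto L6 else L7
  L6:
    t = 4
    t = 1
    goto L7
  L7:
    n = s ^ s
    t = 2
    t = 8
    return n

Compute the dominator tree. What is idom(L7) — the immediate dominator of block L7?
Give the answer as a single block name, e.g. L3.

idom tree: L1←L0 L2←L1 L3←L1 L4←L2 L5←L1 L6←L0 L7←L0
Dom at joins:
  L5: preds {L1,L4}: {L0,L1} ∩ {L0,L1,L2,L4} = {L0,L1}; idom=L1
  L6: preds {L0,L4,L5}: {L0} ∩ {L0,L1,L2,L4} ∩ {L0,L1,L5} = {L0}; idom=L0
  L7: preds {L5,L6}: {L0,L1,L5} ∩ {L0,L6} = {L0}; idom=L0

idom(L7) = L0

Answer: L0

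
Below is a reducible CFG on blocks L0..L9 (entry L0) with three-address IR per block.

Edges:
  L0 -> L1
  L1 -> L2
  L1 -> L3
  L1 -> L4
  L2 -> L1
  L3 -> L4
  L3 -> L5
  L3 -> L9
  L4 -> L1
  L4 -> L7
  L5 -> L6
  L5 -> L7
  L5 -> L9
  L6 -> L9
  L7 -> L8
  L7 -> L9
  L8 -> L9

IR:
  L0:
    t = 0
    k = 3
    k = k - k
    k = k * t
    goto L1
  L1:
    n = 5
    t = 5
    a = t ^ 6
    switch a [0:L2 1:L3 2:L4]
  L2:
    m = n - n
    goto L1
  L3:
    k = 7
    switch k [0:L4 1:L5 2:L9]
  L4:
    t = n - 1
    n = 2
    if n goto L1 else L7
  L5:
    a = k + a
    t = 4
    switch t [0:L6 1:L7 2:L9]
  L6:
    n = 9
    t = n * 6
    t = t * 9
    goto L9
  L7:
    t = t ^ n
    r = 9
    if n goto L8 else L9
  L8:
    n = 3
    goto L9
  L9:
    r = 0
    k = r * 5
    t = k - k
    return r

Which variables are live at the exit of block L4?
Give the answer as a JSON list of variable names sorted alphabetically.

Block summaries:
  L0 def {k,t} use ∅
  L1 def {a,n,t} use ∅
  L2 def {m} use {n}
  L3 def {k} use ∅
  L4 def {n,t} use {n}
  L5 def {a,t} use {a,k}
  L6 def {n,t} use ∅
  L7 def {r,t} use {n,t}
  L8 def {n} use ∅
  L9 def {k,r,t} use ∅

Backward fixpoint:
  live L0: ∅→∅
  live L1: ∅→{a,n}
  live L2: {n}→∅
  live L3: {a,n}→{a,k,n}
  live L4: {n}→{n,t}
  live L5: {a,k,n}→{n,t}
  live L6: ∅→∅
  live L7: {n,t}→∅
  live L8: ∅→∅
  live L9: ∅→∅

live-out(L4) = ["n", "t"]

Answer: ["n", "t"]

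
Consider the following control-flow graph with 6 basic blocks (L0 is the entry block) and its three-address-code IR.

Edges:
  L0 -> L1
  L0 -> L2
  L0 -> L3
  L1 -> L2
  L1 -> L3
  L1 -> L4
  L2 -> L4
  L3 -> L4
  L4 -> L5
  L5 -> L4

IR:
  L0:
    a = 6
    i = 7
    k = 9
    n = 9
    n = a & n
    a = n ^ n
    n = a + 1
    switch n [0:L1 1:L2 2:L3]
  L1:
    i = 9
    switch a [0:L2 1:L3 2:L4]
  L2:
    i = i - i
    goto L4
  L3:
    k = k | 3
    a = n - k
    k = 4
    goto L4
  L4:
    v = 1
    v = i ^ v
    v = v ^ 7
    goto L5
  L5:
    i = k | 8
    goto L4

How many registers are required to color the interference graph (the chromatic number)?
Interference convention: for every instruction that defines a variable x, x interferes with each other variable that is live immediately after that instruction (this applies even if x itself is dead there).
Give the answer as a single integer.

Answer: 4

Derivation:
Block summaries:
  L0: def={a,i,k,n} ue=∅
  L1: def={i} ue={a}
  L2: def={i} ue={i}
  L3: def={a,k} ue={k,n}
  L4: def={v} ue={i}
  L5: def={i} ue={k}

Liveness:
  L0 li=∅ lo={a,i,k,n}
  L1 li={a,k,n} lo={i,k,n}
  L2 li={i,k} lo={i,k}
  L3 li={i,k,n} lo={i,k}
  L4 li={i,k} lo={k}
  L5 li={k} lo={i,k}

Interference:
  a↔{i,k,n}
  i↔{a,k,n,v}
  k↔{a,i,n,v}
  n↔{a,i,k}
  v↔{i,k}

Chromatic number:
  clique {a,i,k,n} ⇒ need ≥ 4
  4-colouring: r0={i}  r1={k}  r2={a,v}  r3={n}
  χ = 4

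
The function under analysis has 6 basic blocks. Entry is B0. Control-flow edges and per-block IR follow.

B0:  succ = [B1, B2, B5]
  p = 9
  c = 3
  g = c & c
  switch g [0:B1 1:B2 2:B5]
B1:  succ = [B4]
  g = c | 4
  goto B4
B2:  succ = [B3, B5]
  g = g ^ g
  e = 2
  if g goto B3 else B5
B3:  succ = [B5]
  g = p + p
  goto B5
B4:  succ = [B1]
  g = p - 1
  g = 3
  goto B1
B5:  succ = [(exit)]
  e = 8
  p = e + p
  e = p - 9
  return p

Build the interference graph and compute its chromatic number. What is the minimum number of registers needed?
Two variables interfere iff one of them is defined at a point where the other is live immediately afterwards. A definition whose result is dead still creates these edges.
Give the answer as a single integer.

Per-block:
  B0 def {c,g,p} use ∅
  B1 def {g} use {c}
  B2 def {e,g} use {g}
  B3 def {g} use {p}
  B4 def {g} use {p}
  B5 def {e,p} use {p}

Backward fixpoint:
  B0 li=∅ lo={c,g,p}
  B1 li={c,p} lo={c,p}
  B2 li={g,p} lo={p}
  B3 li={p} lo={p}
  B4 li={c,p} lo={c,p}
  B5 li={p} lo=∅

Interfere edges:
  c: {g,p}
  e: {g,p}
  g: {c,e,p}
  p: {c,e,g}

Registers:
  {c,g,p} pairwise interfere (3-clique) ⇒ χ ≥ 3
  3-colouring: c0={g}  c1={p}  c2={c,e}
  χ = 3

Answer: 3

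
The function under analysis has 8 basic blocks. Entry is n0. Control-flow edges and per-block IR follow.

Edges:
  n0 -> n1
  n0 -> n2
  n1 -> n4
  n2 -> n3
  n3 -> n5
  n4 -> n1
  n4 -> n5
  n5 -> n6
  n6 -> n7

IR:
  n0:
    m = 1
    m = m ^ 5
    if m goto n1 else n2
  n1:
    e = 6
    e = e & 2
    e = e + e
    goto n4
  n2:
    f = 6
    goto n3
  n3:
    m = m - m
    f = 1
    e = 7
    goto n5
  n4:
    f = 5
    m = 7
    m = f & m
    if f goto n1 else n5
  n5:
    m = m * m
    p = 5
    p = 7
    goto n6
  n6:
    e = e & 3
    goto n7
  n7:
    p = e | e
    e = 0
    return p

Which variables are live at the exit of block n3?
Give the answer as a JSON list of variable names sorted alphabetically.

Answer: ["e", "m"]

Derivation:
def/use:
  n0 def {m} use ∅
  n1 def {e} use ∅
  n2 def {f} use ∅
  n3 def {e,f,m} use {m}
  n4 def {f,m} use ∅
  n5 def {m,p} use {m}
  n6 def {e} use {e}
  n7 def {e,p} use {e}

Live sets:
  n0 li=∅ lo={m}
  n1 li=∅ lo={e}
  n2 li={m} lo={m}
  n3 li={m} lo={e,m}
  n4 li={e} lo={e,m}
  n5 li={e,m} lo={e}
  n6 li={e} lo={e}
  n7 li={e} lo=∅

live-out(n3) = ["e", "m"]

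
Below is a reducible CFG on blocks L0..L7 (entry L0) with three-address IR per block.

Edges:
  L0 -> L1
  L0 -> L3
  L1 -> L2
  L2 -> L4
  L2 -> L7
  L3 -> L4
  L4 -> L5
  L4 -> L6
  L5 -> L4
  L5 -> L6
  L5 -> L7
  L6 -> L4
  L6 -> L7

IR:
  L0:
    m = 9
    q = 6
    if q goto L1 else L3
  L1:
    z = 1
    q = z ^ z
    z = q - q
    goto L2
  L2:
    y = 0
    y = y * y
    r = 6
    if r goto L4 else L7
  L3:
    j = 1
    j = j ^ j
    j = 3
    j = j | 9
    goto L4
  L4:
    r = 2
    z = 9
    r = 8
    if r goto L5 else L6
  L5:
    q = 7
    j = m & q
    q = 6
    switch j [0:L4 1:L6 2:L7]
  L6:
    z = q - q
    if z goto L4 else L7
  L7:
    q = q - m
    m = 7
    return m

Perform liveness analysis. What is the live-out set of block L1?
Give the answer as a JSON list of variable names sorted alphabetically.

Block summaries:
  L0 def {m,q} use ∅
  L1 def {q,z} use ∅
  L2 def {r,y} use ∅
  L3 def {j} use ∅
  L4 def {r,z} use ∅
  L5 def {j,q} use {m}
  L6 def {z} use {q}
  L7 def {m,q} use {m,q}

Backward fixpoint:
  L0: in=∅ out={m,q}
  L1: in={m} out={m,q}
  L2: in={m,q} out={m,q}
  L3: in={m,q} out={m,q}
  L4: in={m,q} out={m,q}
  L5: in={m} out={m,q}
  L6: in={m,q} out={m,q}
  L7: in={m,q} out=∅

live-out(L1) = ["m", "q"]

Answer: ["m", "q"]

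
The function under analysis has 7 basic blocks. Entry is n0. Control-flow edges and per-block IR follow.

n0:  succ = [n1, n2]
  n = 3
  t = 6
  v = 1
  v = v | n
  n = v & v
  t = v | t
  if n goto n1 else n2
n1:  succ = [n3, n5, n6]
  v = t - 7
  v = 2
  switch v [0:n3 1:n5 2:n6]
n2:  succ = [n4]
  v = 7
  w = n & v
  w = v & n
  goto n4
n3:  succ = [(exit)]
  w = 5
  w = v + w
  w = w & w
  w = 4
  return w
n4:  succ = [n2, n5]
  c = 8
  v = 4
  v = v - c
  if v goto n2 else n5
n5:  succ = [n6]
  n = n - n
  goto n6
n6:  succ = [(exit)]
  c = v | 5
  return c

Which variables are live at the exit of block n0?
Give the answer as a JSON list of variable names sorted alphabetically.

Answer: ["n", "t"]

Derivation:
def/use:
  n0: def={n,t,v} ue=∅
  n1: def={v} ue={t}
  n2: def={v,w} ue={n}
  n3: def={w} ue={v}
  n4: def={c,v} ue=∅
  n5: def={n} ue={n}
  n6: def={c} ue={v}

Backward fixpoint:
  n0 li=∅ lo={n,t}
  n1 li={n,t} lo={n,v}
  n2 li={n} lo={n}
  n3 li={v} lo=∅
  n4 li={n} lo={n,v}
  n5 li={n,v} lo={v}
  n6 li={v} lo=∅

live-out(n0) = ["n", "t"]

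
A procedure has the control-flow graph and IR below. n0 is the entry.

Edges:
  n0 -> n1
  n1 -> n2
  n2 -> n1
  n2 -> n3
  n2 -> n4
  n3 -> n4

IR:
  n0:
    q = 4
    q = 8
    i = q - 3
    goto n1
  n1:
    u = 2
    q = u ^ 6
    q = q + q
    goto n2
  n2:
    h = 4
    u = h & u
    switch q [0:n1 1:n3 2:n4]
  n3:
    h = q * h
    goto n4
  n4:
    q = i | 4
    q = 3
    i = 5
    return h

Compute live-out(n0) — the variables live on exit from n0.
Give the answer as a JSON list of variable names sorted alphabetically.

Answer: ["i"]

Derivation:
Block summaries:
  n0: def={i,q} ue=∅
  n1: def={q,u} ue=∅
  n2: def={h,u} ue={q,u}
  n3: def={h} ue={h,q}
  n4: def={i,q} ue={h,i}

Backward fixpoint:
  n0 li=∅ lo={i}
  n1 li={i} lo={i,q,u}
  n2 li={i,q,u} lo={h,i,q}
  n3 li={h,i,q} lo={h,i}
  n4 li={h,i} lo=∅

live-out(n0) = ["i"]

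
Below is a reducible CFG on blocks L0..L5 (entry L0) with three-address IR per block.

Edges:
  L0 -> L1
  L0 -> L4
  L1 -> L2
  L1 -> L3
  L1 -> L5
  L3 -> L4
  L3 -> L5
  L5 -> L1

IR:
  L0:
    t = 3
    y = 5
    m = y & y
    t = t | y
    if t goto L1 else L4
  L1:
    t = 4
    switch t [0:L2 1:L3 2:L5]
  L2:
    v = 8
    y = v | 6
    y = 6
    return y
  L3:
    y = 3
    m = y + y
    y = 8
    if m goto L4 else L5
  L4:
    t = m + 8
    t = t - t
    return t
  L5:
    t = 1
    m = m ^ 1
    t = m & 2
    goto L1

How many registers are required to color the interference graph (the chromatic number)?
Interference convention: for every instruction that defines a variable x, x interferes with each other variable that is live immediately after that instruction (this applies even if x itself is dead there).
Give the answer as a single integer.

Answer: 3

Derivation:
def/use:
  L0: def={m,t,y} ue=∅
  L1: def={t} ue=∅
  L2: def={v,y} ue=∅
  L3: def={m,y} ue=∅
  L4: def={t} ue={m}
  L5: def={m,t} ue={m}

Liveness:
  L0 li=∅ lo={m}
  L1 li={m} lo={m}
  L2 li=∅ lo=∅
  L3 li=∅ lo={m}
  L4 li={m} lo=∅
  L5 li={m} lo={m}

Conflict graph:
  m — {t,y}
  t — {m,y}
  v — ∅
  y — {m,t}

Registers:
  {m,t,y} pairwise interfere (3-clique) ⇒ χ ≥ 3
  3-colouring: R0={m,v}  R1={t}  R2={y}
  χ = 3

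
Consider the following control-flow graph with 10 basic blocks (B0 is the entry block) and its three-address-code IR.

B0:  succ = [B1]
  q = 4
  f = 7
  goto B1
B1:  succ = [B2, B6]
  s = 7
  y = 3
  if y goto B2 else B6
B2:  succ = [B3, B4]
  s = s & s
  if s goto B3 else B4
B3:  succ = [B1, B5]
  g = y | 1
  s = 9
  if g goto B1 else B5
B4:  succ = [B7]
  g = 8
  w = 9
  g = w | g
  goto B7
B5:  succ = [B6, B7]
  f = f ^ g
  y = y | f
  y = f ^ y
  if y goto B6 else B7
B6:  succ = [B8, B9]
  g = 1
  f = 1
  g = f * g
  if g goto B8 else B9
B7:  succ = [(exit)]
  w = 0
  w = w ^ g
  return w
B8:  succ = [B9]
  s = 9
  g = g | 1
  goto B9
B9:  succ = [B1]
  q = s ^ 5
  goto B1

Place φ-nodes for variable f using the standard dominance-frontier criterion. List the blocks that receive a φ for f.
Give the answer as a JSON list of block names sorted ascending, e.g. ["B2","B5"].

idom tree: B1←B0 B2←B1 B3←B2 B4←B2 B5←B3 B6←B1 B7←B2 B8←B6 B9←B6
Dom at joins:
  B1: preds {B0,B3,B9}: {B0} ∩ {B0,B1,B2,B3} ∩ {B0,B1,B6,B9} = {B0}; idom=B0
  B6: preds {B1,B5}: {B0,B1} ∩ {B0,B1,B2,B3,B5} = {B0,B1}; idom=B1
  B7: preds {B4,B5}: {B0,B1,B2,B4} ∩ {B0,B1,B2,B3,B5} = {B0,B1,B2}; idom=B2
  B9: preds {B6,B8}: {B0,B1,B6} ∩ {B0,B1,B6,B8} = {B0,B1,B6}; idom=B6

Frontier:
  join B1 pred B0: · stop@B0
  join B1 pred B3: B3→B2→B1 stop@B0
  join B1 pred B9: B9→B6→B1 stop@B0
  join B6 pred B1: · stop@B1
  join B6 pred B5: B5→B3→B2 stop@B1
  join B7 pred B4: B4 stop@B2
  join B7 pred B5: B5→B3 stop@B2
  join B9 pred B6: · stop@B6
  join B9 pred B8: B8 stop@B6
  B0 → ∅
  B1 → {B1}
  B2 → {B1,B6}
  B3 → {B1,B6,B7}
  B4 → {B7}
  B5 → {B6,B7}
  B6 → {B1}
  B7 → ∅
  B8 → {B9}
  B9 → {B1}

φ for f: defs {B0,B5,B6}
  DF⁺ = {B1,B6,B7}

Answer: ["B1", "B6", "B7"]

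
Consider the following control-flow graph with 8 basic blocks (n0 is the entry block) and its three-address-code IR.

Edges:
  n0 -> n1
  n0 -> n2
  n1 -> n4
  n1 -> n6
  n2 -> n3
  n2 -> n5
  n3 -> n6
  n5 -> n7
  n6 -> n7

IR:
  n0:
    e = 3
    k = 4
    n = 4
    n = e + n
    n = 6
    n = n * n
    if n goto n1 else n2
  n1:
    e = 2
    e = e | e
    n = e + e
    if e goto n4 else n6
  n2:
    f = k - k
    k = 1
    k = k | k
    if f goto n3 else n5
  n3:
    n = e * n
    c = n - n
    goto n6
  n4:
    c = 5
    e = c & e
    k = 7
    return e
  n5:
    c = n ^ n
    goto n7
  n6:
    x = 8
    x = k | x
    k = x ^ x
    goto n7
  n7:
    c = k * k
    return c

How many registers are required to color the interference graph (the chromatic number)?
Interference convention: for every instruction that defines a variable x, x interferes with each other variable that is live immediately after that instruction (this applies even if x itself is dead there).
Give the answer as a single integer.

Block summaries:
  n0: {e,k,n} / ∅
  n1: {e,n} / ∅
  n2: {f,k} / {k}
  n3: {c,n} / {e,n}
  n4: {c,e,k} / {e}
  n5: {c} / {n}
  n6: {k,x} / {k}
  n7: {c} / {k}

Liveness:
  live n0: ∅→{e,k,n}
  live n1: {k}→{e,k}
  live n2: {e,k,n}→{e,k,n}
  live n3: {e,k,n}→{k}
  live n4: {e}→∅
  live n5: {k,n}→{k}
  live n6: {k}→{k}
  live n7: {k}→∅

Conflict graph:
  c: {e,k}
  e: {c,f,k,n}
  f: {e,k,n}
  k: {c,e,f,n,x}
  n: {e,f,k}
  x: {k}

Registers:
  {e,f,k,n} pairwise interfere (4-clique) ⇒ χ ≥ 4
  4-colouring: c0={k}  c1={e,x}  c2={c,f}  c3={n}
  χ = 4

Answer: 4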